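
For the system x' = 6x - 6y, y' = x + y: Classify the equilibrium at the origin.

unstable node

A = [[6,-6],[1,1]]; det(A-λI) = λ^2 - 7λ + 12.
λ = 3, 4: both positive.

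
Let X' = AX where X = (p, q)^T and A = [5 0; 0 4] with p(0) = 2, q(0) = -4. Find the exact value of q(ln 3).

-324

A = [[5,0],[0,4]]; eigenvalues λ = 4, 5.
Eigenvectors: (0,-1) for λ=4, (1,0) for λ=5.
From the initial condition, c_1 = 4, c_2 = 2.
q(ln 3) = (4)(3^4)(-1) + (2)(3^5)(0) = -324.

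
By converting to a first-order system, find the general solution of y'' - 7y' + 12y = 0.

Let x_1 = y, x_2 = y'. Then x_1' = x_2 and x_2' = -12x_1 + 7x_2.
A = [[0,1],[-12,7]]; det(A-λI) = λ^2 - 7λ + 12.
Eigenvalues λ = 4, 3 with eigenvectors (1,4), (1,3).

y(t) = c_1e^(4t) + c_2e^(3t)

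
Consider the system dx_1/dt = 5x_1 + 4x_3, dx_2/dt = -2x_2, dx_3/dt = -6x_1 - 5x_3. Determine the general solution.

x_1(t) = C_1e^(t) - 2C_2e^(-t), x_2(t) = C_3e^(-2t), x_3(t) = -C_1e^(t) + 3C_2e^(-t)

Coefficient matrix A = [[5, 0, 4], [0, -2, 0], [-6, 0, -5]].
det(A - λI) = 0 gives eigenvalues λ = 1, -1, -2.
For λ=1: eigenvector (1,0,-1).
For λ=-1: eigenvector (-2,0,3).
For λ=-2: eigenvector (0,1,0).
General solution: C_1e^(t)(1,0,-1) + C_2e^(-t)(-2,0,3) + C_3e^(-2t)(0,1,0).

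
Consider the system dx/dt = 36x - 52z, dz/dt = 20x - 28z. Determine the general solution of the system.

Coefficient matrix A = [[36, -52], [20, -28]].
Characteristic polynomial det(A - λI) = λ^2 - 8λ + 32 = 0.
Eigenvalues λ = 4 ± 4i (complex conjugate pair).
For λ=4+4i: an eigenvector is (3,2) - i(-2,-1) = (3 + 2i, 2 + i).
A real fundamental pair from Re and Im of e^((4+4i)t)v: X_1 = e^(4t)(cos(4t)·(3,2) + sin(4t)·(-2,-1)), X_2 = e^(4t)(sin(4t)·(3,2) - cos(4t)·(-2,-1)).
General solution: K_1X_1 + K_2X_2.

x(t) = -2K_1e^(4t)sin(4t) + 3K_1e^(4t)cos(4t) + 3K_2e^(4t)sin(4t) + 2K_2e^(4t)cos(4t), z(t) = -K_1e^(4t)sin(4t) + 2K_1e^(4t)cos(4t) + 2K_2e^(4t)sin(4t) + K_2e^(4t)cos(4t)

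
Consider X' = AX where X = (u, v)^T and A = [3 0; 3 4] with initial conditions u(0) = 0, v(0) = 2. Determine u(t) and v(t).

Coefficient matrix A = [[3, 0], [3, 4]].
Characteristic polynomial det(A - λI) = λ^2 - 7λ + 12 = 0.
Eigenvalues λ = 3, 4.
For λ=3: (A-λI) row 2 is [3, 1], so an eigenvector is (-1, 3).
For λ=4: (A-λI) row 1 is [-1, 0], so an eigenvector is (0, 1).
General solution: K_1e^(3t)(-1,3) + K_2e^(4t)(0,1).
Applying u(0)=0, v(0)=2 gives K_1=0, K_2=2.

u(t) = 0, v(t) = 2e^(4t)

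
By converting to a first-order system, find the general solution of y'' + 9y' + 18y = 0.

y(t) = c_1e^(-3t) + c_2e^(-6t)

Let x_1 = y, x_2 = y'. Then x_1' = x_2 and x_2' = -18x_1 - 9x_2.
A = [[0,1],[-18,-9]]; det(A-λI) = λ^2 + 9λ + 18.
Eigenvalues λ = -3, -6 with eigenvectors (1,-3), (1,-6).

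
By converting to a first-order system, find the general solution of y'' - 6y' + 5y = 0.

y(t) = c_1e^(5t) + c_2e^(t)

Let x_1 = y, x_2 = y'. Then x_1' = x_2 and x_2' = -5x_1 + 6x_2.
A = [[0,1],[-5,6]]; det(A-λI) = λ^2 - 6λ + 5.
Eigenvalues λ = 5, 1 with eigenvectors (1,5), (1,1).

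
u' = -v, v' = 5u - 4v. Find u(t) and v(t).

u(t) = -C_1e^(-2t)sin(t) + C_2e^(-2t)cos(t), v(t) = -2C_1e^(-2t)sin(t) + C_1e^(-2t)cos(t) + C_2e^(-2t)sin(t) + 2C_2e^(-2t)cos(t)

Coefficient matrix A = [[0, -1], [5, -4]].
Characteristic polynomial det(A - λI) = λ^2 + 4λ + 5 = 0.
Eigenvalues λ = -2 ± i (complex conjugate pair).
For λ=-2+i: an eigenvector is (0,1) - i(-1,-2) = (0 + i, 1 + 2i).
A real fundamental pair from Re and Im of e^((-2+i)t)v: X_1 = e^(-2t)(cos(t)·(0,1) + sin(t)·(-1,-2)), X_2 = e^(-2t)(sin(t)·(0,1) - cos(t)·(-1,-2)).
General solution: C_1X_1 + C_2X_2.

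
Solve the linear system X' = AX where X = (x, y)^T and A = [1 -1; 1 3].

Coefficient matrix A = [[1, -1], [1, 3]].
Characteristic polynomial det(A - λI) = λ^2 - 4λ + 4 = 0.
Single eigenvalue λ = 2 with algebraic multiplicity 2.
Eigenvector v = (1,-1); generalized eigenvector w with (A-λI)w=v is (-2,1).
General solution: e^(2t)[c_1·v + c_2·(t·v + w)].

x(t) = c_1e^(2t) + c_2te^(2t) - 2c_2e^(2t), y(t) = -c_1e^(2t) - c_2te^(2t) + c_2e^(2t)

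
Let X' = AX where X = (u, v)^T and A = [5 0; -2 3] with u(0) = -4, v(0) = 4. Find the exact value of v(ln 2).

A = [[5,0],[-2,3]]; eigenvalues λ = 5, 3.
Eigenvectors: (-1,1) for λ=5, (0,1) for λ=3.
From the initial condition, c_1 = 4, c_2 = 0.
v(ln 2) = (4)(2^5)(1) + (0)(2^3)(1) = 128.

128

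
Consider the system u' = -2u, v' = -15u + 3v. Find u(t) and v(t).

Coefficient matrix A = [[-2, 0], [-15, 3]].
Characteristic polynomial det(A - λI) = λ^2 - λ - 6 = 0.
Eigenvalues λ = -2, 3.
For λ=-2: (A-λI) row 2 is [-15, 5], so an eigenvector is (1, 3).
For λ=3: (A-λI) row 1 is [-5, 0], so an eigenvector is (0, 1).
General solution: c_1e^(-2t)(1,3) + c_2e^(3t)(0,1).

u(t) = c_1e^(-2t), v(t) = 3c_1e^(-2t) + c_2e^(3t)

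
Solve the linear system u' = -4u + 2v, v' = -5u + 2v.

u(t) = -K_1e^(-t)sin(t) + K_1e^(-t)cos(t) + K_2e^(-t)sin(t) + K_2e^(-t)cos(t), v(t) = -2K_1e^(-t)sin(t) + K_1e^(-t)cos(t) + K_2e^(-t)sin(t) + 2K_2e^(-t)cos(t)

Coefficient matrix A = [[-4, 2], [-5, 2]].
Characteristic polynomial det(A - λI) = λ^2 + 2λ + 2 = 0.
Eigenvalues λ = -1 ± i (complex conjugate pair).
For λ=-1+i: an eigenvector is (1,1) - i(-1,-2) = (1 + i, 1 + 2i).
A real fundamental pair from Re and Im of e^((-1+i)t)v: X_1 = e^(-t)(cos(t)·(1,1) + sin(t)·(-1,-2)), X_2 = e^(-t)(sin(t)·(1,1) - cos(t)·(-1,-2)).
General solution: K_1X_1 + K_2X_2.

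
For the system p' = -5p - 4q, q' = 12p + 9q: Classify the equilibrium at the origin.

A = [[-5,-4],[12,9]]; det(A-λI) = λ^2 - 4λ + 3.
λ = 3, 1: both positive.

unstable node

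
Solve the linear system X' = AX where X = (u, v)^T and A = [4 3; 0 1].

u(t) = K_1e^(4t) - K_2e^(t), v(t) = K_2e^(t)

Coefficient matrix A = [[4, 3], [0, 1]].
Characteristic polynomial det(A - λI) = λ^2 - 5λ + 4 = 0.
Eigenvalues λ = 4, 1.
For λ=4: (A-λI) row 1 is [0, 3], so an eigenvector is (1, 0).
For λ=1: (A-λI) row 1 is [3, 3], so an eigenvector is (-1, 1).
General solution: K_1e^(4t)(1,0) + K_2e^(t)(-1,1).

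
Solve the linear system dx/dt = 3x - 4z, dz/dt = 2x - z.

Coefficient matrix A = [[3, -4], [2, -1]].
Characteristic polynomial det(A - λI) = λ^2 - 2λ + 5 = 0.
Eigenvalues λ = 1 ± 2i (complex conjugate pair).
For λ=1+2i: an eigenvector is (-1,-1) - i(1,0) = (-1 - i, -1).
A real fundamental pair from Re and Im of e^((1+2i)t)v: X_1 = e^(t)(cos(2t)·(-1,-1) + sin(2t)·(1,0)), X_2 = e^(t)(sin(2t)·(-1,-1) - cos(2t)·(1,0)).
General solution: C_1X_1 + C_2X_2.

x(t) = C_1e^(t)sin(2t) - C_1e^(t)cos(2t) - C_2e^(t)sin(2t) - C_2e^(t)cos(2t), z(t) = -C_1e^(t)cos(2t) - C_2e^(t)sin(2t)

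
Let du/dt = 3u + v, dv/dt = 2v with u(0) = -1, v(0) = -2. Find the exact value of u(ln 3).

A = [[3,1],[0,2]]; eigenvalues λ = 2, 3.
Eigenvectors: (-1,1) for λ=2, (-1,0) for λ=3.
From the initial condition, c_1 = -2, c_2 = 3.
u(ln 3) = (-2)(3^2)(-1) + (3)(3^3)(-1) = -63.

-63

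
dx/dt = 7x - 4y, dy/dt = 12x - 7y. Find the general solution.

x(t) = -2K_1e^(t) - K_2e^(-t), y(t) = -3K_1e^(t) - 2K_2e^(-t)

Coefficient matrix A = [[7, -4], [12, -7]].
Characteristic polynomial det(A - λI) = λ^2 - 1 = 0.
Eigenvalues λ = 1, -1.
For λ=1: (A-λI) row 1 is [6, -4], so an eigenvector is (-2, -3).
For λ=-1: (A-λI) row 1 is [8, -4], so an eigenvector is (-1, -2).
General solution: K_1e^(t)(-2,-3) + K_2e^(-t)(-1,-2).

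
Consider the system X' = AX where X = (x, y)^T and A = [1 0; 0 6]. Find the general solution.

x(t) = C_2e^(t), y(t) = -C_1e^(6t)

Coefficient matrix A = [[1, 0], [0, 6]].
Characteristic polynomial det(A - λI) = λ^2 - 7λ + 6 = 0.
Eigenvalues λ = 6, 1.
For λ=6: (A-λI) row 1 is [-5, 0], so an eigenvector is (0, -1).
For λ=1: (A-λI) row 2 is [0, 5], so an eigenvector is (1, 0).
General solution: C_1e^(6t)(0,-1) + C_2e^(t)(1,0).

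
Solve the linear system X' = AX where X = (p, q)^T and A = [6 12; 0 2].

Coefficient matrix A = [[6, 12], [0, 2]].
Characteristic polynomial det(A - λI) = λ^2 - 8λ + 12 = 0.
Eigenvalues λ = 2, 6.
For λ=2: (A-λI) row 1 is [4, 12], so an eigenvector is (-3, 1).
For λ=6: (A-λI) row 1 is [0, 12], so an eigenvector is (1, 0).
General solution: c_1e^(2t)(-3,1) + c_2e^(6t)(1,0).

p(t) = -3c_1e^(2t) + c_2e^(6t), q(t) = c_1e^(2t)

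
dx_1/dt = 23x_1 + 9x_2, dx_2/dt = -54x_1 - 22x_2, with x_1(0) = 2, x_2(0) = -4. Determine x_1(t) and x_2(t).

x_1(t) = 2e^(5t), x_2(t) = -4e^(5t)

Coefficient matrix A = [[23, 9], [-54, -22]].
Characteristic polynomial det(A - λI) = λ^2 - λ - 20 = 0.
Eigenvalues λ = 5, -4.
For λ=5: (A-λI) row 1 is [18, 9], so an eigenvector is (1, -2).
For λ=-4: (A-λI) row 1 is [27, 9], so an eigenvector is (1, -3).
General solution: K_1e^(5t)(1,-2) + K_2e^(-4t)(1,-3).
Applying x_1(0)=2, x_2(0)=-4 gives K_1=2, K_2=0.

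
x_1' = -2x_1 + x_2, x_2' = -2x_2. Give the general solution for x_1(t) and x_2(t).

x_1(t) = -C_1e^(-2t) - C_2te^(-2t) + 2C_2e^(-2t), x_2(t) = -C_2e^(-2t)

Coefficient matrix A = [[-2, 1], [0, -2]].
Characteristic polynomial det(A - λI) = λ^2 + 4λ + 4 = 0.
Single eigenvalue λ = -2 with algebraic multiplicity 2.
Eigenvector v = (-1,0); generalized eigenvector w with (A-λI)w=v is (2,-1).
General solution: e^(-2t)[C_1·v + C_2·(t·v + w)].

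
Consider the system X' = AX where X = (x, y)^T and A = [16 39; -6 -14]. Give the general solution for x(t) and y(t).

x(t) = 3c_1e^(t)sin(3t) - 2c_1e^(t)cos(3t) - 2c_2e^(t)sin(3t) - 3c_2e^(t)cos(3t), y(t) = -c_1e^(t)sin(3t) + c_1e^(t)cos(3t) + c_2e^(t)sin(3t) + c_2e^(t)cos(3t)

Coefficient matrix A = [[16, 39], [-6, -14]].
Characteristic polynomial det(A - λI) = λ^2 - 2λ + 10 = 0.
Eigenvalues λ = 1 ± 3i (complex conjugate pair).
For λ=1+3i: an eigenvector is (-2,1) - i(3,-1) = (-2 - 3i, 1 + i).
A real fundamental pair from Re and Im of e^((1+3i)t)v: X_1 = e^(t)(cos(3t)·(-2,1) + sin(3t)·(3,-1)), X_2 = e^(t)(sin(3t)·(-2,1) - cos(3t)·(3,-1)).
General solution: c_1X_1 + c_2X_2.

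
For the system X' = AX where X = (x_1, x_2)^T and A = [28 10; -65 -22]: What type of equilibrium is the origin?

unstable spiral

A = [[28,10],[-65,-22]]; det(A-λI) = λ^2 - 6λ + 34.
λ = 3 ± 5i: positive real part.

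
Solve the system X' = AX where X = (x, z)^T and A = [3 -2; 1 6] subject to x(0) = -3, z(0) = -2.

Coefficient matrix A = [[3, -2], [1, 6]].
Characteristic polynomial det(A - λI) = λ^2 - 9λ + 20 = 0.
Eigenvalues λ = 4, 5.
For λ=4: (A-λI) row 1 is [-1, -2], so an eigenvector is (2, -1).
For λ=5: (A-λI) row 1 is [-2, -2], so an eigenvector is (1, -1).
General solution: c_1e^(4t)(2,-1) + c_2e^(5t)(1,-1).
Applying x(0)=-3, z(0)=-2 gives c_1=-5, c_2=7.

x(t) = 7e^(5t) - 10e^(4t), z(t) = -7e^(5t) + 5e^(4t)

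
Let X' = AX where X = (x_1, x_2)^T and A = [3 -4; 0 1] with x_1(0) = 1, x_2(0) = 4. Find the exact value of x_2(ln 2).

A = [[3,-4],[0,1]]; eigenvalues λ = 1, 3.
Eigenvectors: (-2,-1) for λ=1, (-1,0) for λ=3.
From the initial condition, c_1 = -4, c_2 = 7.
x_2(ln 2) = (-4)(2^1)(-1) + (7)(2^3)(0) = 8.

8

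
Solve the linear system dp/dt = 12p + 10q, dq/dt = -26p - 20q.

Coefficient matrix A = [[12, 10], [-26, -20]].
Characteristic polynomial det(A - λI) = λ^2 + 8λ + 20 = 0.
Eigenvalues λ = -4 ± 2i (complex conjugate pair).
For λ=-4+2i: an eigenvector is (-1,2) - i(2,-3) = (-1 - 2i, 2 + 3i).
A real fundamental pair from Re and Im of e^((-4+2i)t)v: X_1 = e^(-4t)(cos(2t)·(-1,2) + sin(2t)·(2,-3)), X_2 = e^(-4t)(sin(2t)·(-1,2) - cos(2t)·(2,-3)).
General solution: K_1X_1 + K_2X_2.

p(t) = 2K_1e^(-4t)sin(2t) - K_1e^(-4t)cos(2t) - K_2e^(-4t)sin(2t) - 2K_2e^(-4t)cos(2t), q(t) = -3K_1e^(-4t)sin(2t) + 2K_1e^(-4t)cos(2t) + 2K_2e^(-4t)sin(2t) + 3K_2e^(-4t)cos(2t)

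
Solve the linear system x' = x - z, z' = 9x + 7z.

x(t) = C_1e^(4t) + C_2te^(4t), z(t) = -3C_1e^(4t) - 3C_2te^(4t) - C_2e^(4t)

Coefficient matrix A = [[1, -1], [9, 7]].
Characteristic polynomial det(A - λI) = λ^2 - 8λ + 16 = 0.
Single eigenvalue λ = 4 with algebraic multiplicity 2.
Eigenvector v = (1,-3); generalized eigenvector w with (A-λI)w=v is (0,-1).
General solution: e^(4t)[C_1·v + C_2·(t·v + w)].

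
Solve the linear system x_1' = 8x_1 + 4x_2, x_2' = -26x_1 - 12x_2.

Coefficient matrix A = [[8, 4], [-26, -12]].
Characteristic polynomial det(A - λI) = λ^2 + 4λ + 8 = 0.
Eigenvalues λ = -2 ± 2i (complex conjugate pair).
For λ=-2+2i: an eigenvector is (1,-2) - i(1,-3) = (1 - i, -2 + 3i).
A real fundamental pair from Re and Im of e^((-2+2i)t)v: X_1 = e^(-2t)(cos(2t)·(1,-2) + sin(2t)·(1,-3)), X_2 = e^(-2t)(sin(2t)·(1,-2) - cos(2t)·(1,-3)).
General solution: c_1X_1 + c_2X_2.

x_1(t) = c_1e^(-2t)sin(2t) + c_1e^(-2t)cos(2t) + c_2e^(-2t)sin(2t) - c_2e^(-2t)cos(2t), x_2(t) = -3c_1e^(-2t)sin(2t) - 2c_1e^(-2t)cos(2t) - 2c_2e^(-2t)sin(2t) + 3c_2e^(-2t)cos(2t)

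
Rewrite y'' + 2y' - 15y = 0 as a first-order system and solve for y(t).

y(t) = c_1e^(3t) + c_2e^(-5t)

Let x_1 = y, x_2 = y'. Then x_1' = x_2 and x_2' = 15x_1 - 2x_2.
A = [[0,1],[15,-2]]; det(A-λI) = λ^2 + 2λ - 15.
Eigenvalues λ = 3, -5 with eigenvectors (1,3), (1,-5).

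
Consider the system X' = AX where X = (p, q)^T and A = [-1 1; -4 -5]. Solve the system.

p(t) = -K_1e^(-3t) - K_2te^(-3t) - 2K_2e^(-3t), q(t) = 2K_1e^(-3t) + 2K_2te^(-3t) + 3K_2e^(-3t)

Coefficient matrix A = [[-1, 1], [-4, -5]].
Characteristic polynomial det(A - λI) = λ^2 + 6λ + 9 = 0.
Single eigenvalue λ = -3 with algebraic multiplicity 2.
Eigenvector v = (-1,2); generalized eigenvector w with (A-λI)w=v is (-2,3).
General solution: e^(-3t)[K_1·v + K_2·(t·v + w)].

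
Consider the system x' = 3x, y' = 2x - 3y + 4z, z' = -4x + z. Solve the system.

x(t) = K_2e^(3t), y(t) = K_1e^(-3t) - K_2e^(3t) + K_3e^(t), z(t) = -2K_2e^(3t) + K_3e^(t)

Coefficient matrix A = [[3, 0, 0], [2, -3, 4], [-4, 0, 1]].
det(A - λI) = 0 gives eigenvalues λ = -3, 3, 1.
For λ=-3: eigenvector (0,1,0).
For λ=3: eigenvector (1,-1,-2).
For λ=1: eigenvector (0,1,1).
General solution: K_1e^(-3t)(0,1,0) + K_2e^(3t)(1,-1,-2) + K_3e^(t)(0,1,1).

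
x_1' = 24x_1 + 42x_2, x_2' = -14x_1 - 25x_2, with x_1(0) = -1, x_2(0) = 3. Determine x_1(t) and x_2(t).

Coefficient matrix A = [[24, 42], [-14, -25]].
Characteristic polynomial det(A - λI) = λ^2 + λ - 12 = 0.
Eigenvalues λ = -4, 3.
For λ=-4: (A-λI) row 1 is [28, 42], so an eigenvector is (-3, 2).
For λ=3: (A-λI) row 1 is [21, 42], so an eigenvector is (-2, 1).
General solution: K_1e^(-4t)(-3,2) + K_2e^(3t)(-2,1).
Applying x_1(0)=-1, x_2(0)=3 gives K_1=5, K_2=-7.

x_1(t) = 14e^(3t) - 15e^(-4t), x_2(t) = -7e^(3t) + 10e^(-4t)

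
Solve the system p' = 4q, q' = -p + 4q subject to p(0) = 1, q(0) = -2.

Coefficient matrix A = [[0, 4], [-1, 4]].
Characteristic polynomial det(A - λI) = λ^2 - 4λ + 4 = 0.
Single eigenvalue λ = 2 with algebraic multiplicity 2.
Eigenvector v = (-2,-1); generalized eigenvector w with (A-λI)w=v is (-1,-1).
General solution: e^(2t)[C_1·v + C_2·(t·v + w)].
Applying p(0)=1, q(0)=-2 gives C_1=-3, C_2=5.

p(t) = -10te^(2t) + e^(2t), q(t) = -5te^(2t) - 2e^(2t)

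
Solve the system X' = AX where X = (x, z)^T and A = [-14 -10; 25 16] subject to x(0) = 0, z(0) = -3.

Coefficient matrix A = [[-14, -10], [25, 16]].
Characteristic polynomial det(A - λI) = λ^2 - 2λ + 26 = 0.
Eigenvalues λ = 1 ± 5i (complex conjugate pair).
For λ=1+5i: an eigenvector is (-1,1) - i(1,-2) = (-1 - i, 1 + 2i).
A real fundamental pair from Re and Im of e^((1+5i)t)v: X_1 = e^(t)(cos(5t)·(-1,1) + sin(5t)·(1,-2)), X_2 = e^(t)(sin(5t)·(-1,1) - cos(5t)·(1,-2)).
General solution: K_1X_1 + K_2X_2.
Applying x(0)=0, z(0)=-3 gives K_1=3, K_2=-3.

x(t) = 6e^(t)sin(5t), z(t) = -9e^(t)sin(5t) - 3e^(t)cos(5t)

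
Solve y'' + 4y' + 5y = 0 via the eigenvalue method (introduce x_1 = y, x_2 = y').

Let x_1 = y, x_2 = y'. Then x_1' = x_2 and x_2' = -5x_1 - 4x_2.
A = [[0,1],[-5,-4]]; det(A-λI) = λ^2 + 4λ + 5.
Eigenvalues λ = -2 ± i.

y(t) = C_1e^(-2t)cos(t) + C_2e^(-2t)sin(t)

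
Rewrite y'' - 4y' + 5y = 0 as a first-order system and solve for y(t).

y(t) = K_1e^(2t)cos(t) + K_2e^(2t)sin(t)

Let x_1 = y, x_2 = y'. Then x_1' = x_2 and x_2' = -5x_1 + 4x_2.
A = [[0,1],[-5,4]]; det(A-λI) = λ^2 - 4λ + 5.
Eigenvalues λ = 2 ± i.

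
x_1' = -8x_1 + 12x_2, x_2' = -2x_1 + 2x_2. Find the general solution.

x_1(t) = -2K_1e^(-2t) + 3K_2e^(-4t), x_2(t) = -K_1e^(-2t) + K_2e^(-4t)

Coefficient matrix A = [[-8, 12], [-2, 2]].
Characteristic polynomial det(A - λI) = λ^2 + 6λ + 8 = 0.
Eigenvalues λ = -2, -4.
For λ=-2: (A-λI) row 1 is [-6, 12], so an eigenvector is (-2, -1).
For λ=-4: (A-λI) row 1 is [-4, 12], so an eigenvector is (3, 1).
General solution: K_1e^(-2t)(-2,-1) + K_2e^(-4t)(3,1).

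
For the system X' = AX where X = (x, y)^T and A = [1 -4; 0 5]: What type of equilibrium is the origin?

A = [[1,-4],[0,5]]; det(A-λI) = λ^2 - 6λ + 5.
λ = 5, 1: both positive.

unstable node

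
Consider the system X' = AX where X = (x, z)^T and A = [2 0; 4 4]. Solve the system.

x(t) = c_2e^(2t), z(t) = c_1e^(4t) - 2c_2e^(2t)

Coefficient matrix A = [[2, 0], [4, 4]].
Characteristic polynomial det(A - λI) = λ^2 - 6λ + 8 = 0.
Eigenvalues λ = 4, 2.
For λ=4: (A-λI) row 1 is [-2, 0], so an eigenvector is (0, 1).
For λ=2: (A-λI) row 2 is [4, 2], so an eigenvector is (1, -2).
General solution: c_1e^(4t)(0,1) + c_2e^(2t)(1,-2).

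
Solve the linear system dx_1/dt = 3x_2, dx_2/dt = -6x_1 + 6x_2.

x_1(t) = C_1e^(3t)cos(3t) + C_2e^(3t)sin(3t), x_2(t) = -C_1e^(3t)sin(3t) + C_1e^(3t)cos(3t) + C_2e^(3t)sin(3t) + C_2e^(3t)cos(3t)

Coefficient matrix A = [[0, 3], [-6, 6]].
Characteristic polynomial det(A - λI) = λ^2 - 6λ + 18 = 0.
Eigenvalues λ = 3 ± 3i (complex conjugate pair).
For λ=3+3i: an eigenvector is (1,1) - i(0,-1) = (1, 1 + i).
A real fundamental pair from Re and Im of e^((3+3i)t)v: X_1 = e^(3t)(cos(3t)·(1,1) + sin(3t)·(0,-1)), X_2 = e^(3t)(sin(3t)·(1,1) - cos(3t)·(0,-1)).
General solution: C_1X_1 + C_2X_2.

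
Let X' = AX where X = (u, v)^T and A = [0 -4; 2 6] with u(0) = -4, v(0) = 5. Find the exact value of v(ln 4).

A = [[0,-4],[2,6]]; eigenvalues λ = 2, 4.
Eigenvectors: (-2,1) for λ=2, (-1,1) for λ=4.
From the initial condition, c_1 = -1, c_2 = 6.
v(ln 4) = (-1)(4^2)(1) + (6)(4^4)(1) = 1520.

1520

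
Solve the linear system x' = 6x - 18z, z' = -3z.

Coefficient matrix A = [[6, -18], [0, -3]].
Characteristic polynomial det(A - λI) = λ^2 - 3λ - 18 = 0.
Eigenvalues λ = -3, 6.
For λ=-3: (A-λI) row 1 is [9, -18], so an eigenvector is (2, 1).
For λ=6: (A-λI) row 1 is [0, -18], so an eigenvector is (1, 0).
General solution: K_1e^(-3t)(2,1) + K_2e^(6t)(1,0).

x(t) = 2K_1e^(-3t) + K_2e^(6t), z(t) = K_1e^(-3t)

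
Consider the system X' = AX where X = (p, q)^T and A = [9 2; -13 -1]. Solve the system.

p(t) = K_1e^(4t)sin(t) + K_1e^(4t)cos(t) + K_2e^(4t)sin(t) - K_2e^(4t)cos(t), q(t) = -3K_1e^(4t)sin(t) - 2K_1e^(4t)cos(t) - 2K_2e^(4t)sin(t) + 3K_2e^(4t)cos(t)

Coefficient matrix A = [[9, 2], [-13, -1]].
Characteristic polynomial det(A - λI) = λ^2 - 8λ + 17 = 0.
Eigenvalues λ = 4 ± i (complex conjugate pair).
For λ=4+i: an eigenvector is (1,-2) - i(1,-3) = (1 - i, -2 + 3i).
A real fundamental pair from Re and Im of e^((4+i)t)v: X_1 = e^(4t)(cos(t)·(1,-2) + sin(t)·(1,-3)), X_2 = e^(4t)(sin(t)·(1,-2) - cos(t)·(1,-3)).
General solution: K_1X_1 + K_2X_2.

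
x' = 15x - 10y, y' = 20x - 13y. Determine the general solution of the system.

Coefficient matrix A = [[15, -10], [20, -13]].
Characteristic polynomial det(A - λI) = λ^2 - 2λ + 5 = 0.
Eigenvalues λ = 1 ± 2i (complex conjugate pair).
For λ=1+2i: an eigenvector is (-1,-1) - i(-2,-3) = (-1 + 2i, -1 + 3i).
A real fundamental pair from Re and Im of e^((1+2i)t)v: X_1 = e^(t)(cos(2t)·(-1,-1) + sin(2t)·(-2,-3)), X_2 = e^(t)(sin(2t)·(-1,-1) - cos(2t)·(-2,-3)).
General solution: C_1X_1 + C_2X_2.

x(t) = -2C_1e^(t)sin(2t) - C_1e^(t)cos(2t) - C_2e^(t)sin(2t) + 2C_2e^(t)cos(2t), y(t) = -3C_1e^(t)sin(2t) - C_1e^(t)cos(2t) - C_2e^(t)sin(2t) + 3C_2e^(t)cos(2t)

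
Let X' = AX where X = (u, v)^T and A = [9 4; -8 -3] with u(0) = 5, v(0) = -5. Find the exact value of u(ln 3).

A = [[9,4],[-8,-3]]; eigenvalues λ = 5, 1.
Eigenvectors: (1,-1) for λ=5, (1,-2) for λ=1.
From the initial condition, c_1 = 5, c_2 = 0.
u(ln 3) = (5)(3^5)(1) + (0)(3^1)(1) = 1215.

1215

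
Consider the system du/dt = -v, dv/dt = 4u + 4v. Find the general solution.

u(t) = -K_1e^(2t) - K_2te^(2t) + K_2e^(2t), v(t) = 2K_1e^(2t) + 2K_2te^(2t) - K_2e^(2t)

Coefficient matrix A = [[0, -1], [4, 4]].
Characteristic polynomial det(A - λI) = λ^2 - 4λ + 4 = 0.
Single eigenvalue λ = 2 with algebraic multiplicity 2.
Eigenvector v = (-1,2); generalized eigenvector w with (A-λI)w=v is (1,-1).
General solution: e^(2t)[K_1·v + K_2·(t·v + w)].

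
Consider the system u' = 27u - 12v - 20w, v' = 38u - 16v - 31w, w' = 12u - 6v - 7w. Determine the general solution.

u(t) = 2c_1e^(-t) - 4c_2e^(2t) + c_3e^(3t), v(t) = 3c_1e^(-t) - 5c_2e^(2t) + 2c_3e^(3t), w(t) = c_1e^(-t) - 2c_2e^(2t)

Coefficient matrix A = [[27, -12, -20], [38, -16, -31], [12, -6, -7]].
det(A - λI) = 0 gives eigenvalues λ = -1, 2, 3.
For λ=-1: eigenvector (2,3,1).
For λ=2: eigenvector (-4,-5,-2).
For λ=3: eigenvector (1,2,0).
General solution: c_1e^(-t)(2,3,1) + c_2e^(2t)(-4,-5,-2) + c_3e^(3t)(1,2,0).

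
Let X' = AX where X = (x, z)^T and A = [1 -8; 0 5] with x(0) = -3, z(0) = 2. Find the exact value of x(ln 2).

A = [[1,-8],[0,5]]; eigenvalues λ = 5, 1.
Eigenvectors: (2,-1) for λ=5, (1,0) for λ=1.
From the initial condition, c_1 = -2, c_2 = 1.
x(ln 2) = (-2)(2^5)(2) + (1)(2^1)(1) = -126.

-126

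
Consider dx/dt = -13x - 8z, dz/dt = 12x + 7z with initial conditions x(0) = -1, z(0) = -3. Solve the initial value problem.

x(t) = 8e^(-t) - 9e^(-5t), z(t) = -12e^(-t) + 9e^(-5t)

Coefficient matrix A = [[-13, -8], [12, 7]].
Characteristic polynomial det(A - λI) = λ^2 + 6λ + 5 = 0.
Eigenvalues λ = -1, -5.
For λ=-1: (A-λI) row 1 is [-12, -8], so an eigenvector is (-2, 3).
For λ=-5: (A-λI) row 1 is [-8, -8], so an eigenvector is (-1, 1).
General solution: C_1e^(-t)(-2,3) + C_2e^(-5t)(-1,1).
Applying x(0)=-1, z(0)=-3 gives C_1=-4, C_2=9.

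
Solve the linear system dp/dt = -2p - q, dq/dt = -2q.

p(t) = -c_1e^(-2t) - c_2te^(-2t) - c_2e^(-2t), q(t) = c_2e^(-2t)

Coefficient matrix A = [[-2, -1], [0, -2]].
Characteristic polynomial det(A - λI) = λ^2 + 4λ + 4 = 0.
Single eigenvalue λ = -2 with algebraic multiplicity 2.
Eigenvector v = (-1,0); generalized eigenvector w with (A-λI)w=v is (-1,1).
General solution: e^(-2t)[c_1·v + c_2·(t·v + w)].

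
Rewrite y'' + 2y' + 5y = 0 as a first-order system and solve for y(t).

Let x_1 = y, x_2 = y'. Then x_1' = x_2 and x_2' = -5x_1 - 2x_2.
A = [[0,1],[-5,-2]]; det(A-λI) = λ^2 + 2λ + 5.
Eigenvalues λ = -1 ± 2i.

y(t) = K_1e^(-t)cos(2t) + K_2e^(-t)sin(2t)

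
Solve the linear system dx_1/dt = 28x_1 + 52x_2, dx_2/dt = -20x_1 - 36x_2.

Coefficient matrix A = [[28, 52], [-20, -36]].
Characteristic polynomial det(A - λI) = λ^2 + 8λ + 32 = 0.
Eigenvalues λ = -4 ± 4i (complex conjugate pair).
For λ=-4+4i: an eigenvector is (-2,1) - i(-3,2) = (-2 + 3i, 1 - 2i).
A real fundamental pair from Re and Im of e^((-4+4i)t)v: X_1 = e^(-4t)(cos(4t)·(-2,1) + sin(4t)·(-3,2)), X_2 = e^(-4t)(sin(4t)·(-2,1) - cos(4t)·(-3,2)).
General solution: K_1X_1 + K_2X_2.

x_1(t) = -3K_1e^(-4t)sin(4t) - 2K_1e^(-4t)cos(4t) - 2K_2e^(-4t)sin(4t) + 3K_2e^(-4t)cos(4t), x_2(t) = 2K_1e^(-4t)sin(4t) + K_1e^(-4t)cos(4t) + K_2e^(-4t)sin(4t) - 2K_2e^(-4t)cos(4t)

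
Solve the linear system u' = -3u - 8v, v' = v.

u(t) = c_1e^(-3t) - 2c_2e^(t), v(t) = c_2e^(t)

Coefficient matrix A = [[-3, -8], [0, 1]].
Characteristic polynomial det(A - λI) = λ^2 + 2λ - 3 = 0.
Eigenvalues λ = -3, 1.
For λ=-3: (A-λI) row 1 is [0, -8], so an eigenvector is (1, 0).
For λ=1: (A-λI) row 1 is [-4, -8], so an eigenvector is (-2, 1).
General solution: c_1e^(-3t)(1,0) + c_2e^(t)(-2,1).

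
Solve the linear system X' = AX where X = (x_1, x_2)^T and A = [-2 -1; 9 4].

x_1(t) = -K_1e^(t) - K_2te^(t), x_2(t) = 3K_1e^(t) + 3K_2te^(t) + K_2e^(t)

Coefficient matrix A = [[-2, -1], [9, 4]].
Characteristic polynomial det(A - λI) = λ^2 - 2λ + 1 = 0.
Single eigenvalue λ = 1 with algebraic multiplicity 2.
Eigenvector v = (-1,3); generalized eigenvector w with (A-λI)w=v is (0,1).
General solution: e^(t)[K_1·v + K_2·(t·v + w)].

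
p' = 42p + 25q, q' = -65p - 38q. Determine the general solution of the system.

p(t) = -2c_1e^(2t)sin(5t) + c_1e^(2t)cos(5t) + c_2e^(2t)sin(5t) + 2c_2e^(2t)cos(5t), q(t) = 3c_1e^(2t)sin(5t) - 2c_1e^(2t)cos(5t) - 2c_2e^(2t)sin(5t) - 3c_2e^(2t)cos(5t)

Coefficient matrix A = [[42, 25], [-65, -38]].
Characteristic polynomial det(A - λI) = λ^2 - 4λ + 29 = 0.
Eigenvalues λ = 2 ± 5i (complex conjugate pair).
For λ=2+5i: an eigenvector is (1,-2) - i(-2,3) = (1 + 2i, -2 - 3i).
A real fundamental pair from Re and Im of e^((2+5i)t)v: X_1 = e^(2t)(cos(5t)·(1,-2) + sin(5t)·(-2,3)), X_2 = e^(2t)(sin(5t)·(1,-2) - cos(5t)·(-2,3)).
General solution: c_1X_1 + c_2X_2.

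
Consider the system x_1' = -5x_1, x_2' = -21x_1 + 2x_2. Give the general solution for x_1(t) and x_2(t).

Coefficient matrix A = [[-5, 0], [-21, 2]].
Characteristic polynomial det(A - λI) = λ^2 + 3λ - 10 = 0.
Eigenvalues λ = 2, -5.
For λ=2: (A-λI) row 1 is [-7, 0], so an eigenvector is (0, -1).
For λ=-5: (A-λI) row 2 is [-21, 7], so an eigenvector is (-1, -3).
General solution: K_1e^(2t)(0,-1) + K_2e^(-5t)(-1,-3).

x_1(t) = -K_2e^(-5t), x_2(t) = -K_1e^(2t) - 3K_2e^(-5t)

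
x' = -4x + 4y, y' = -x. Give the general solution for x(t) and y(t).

Coefficient matrix A = [[-4, 4], [-1, 0]].
Characteristic polynomial det(A - λI) = λ^2 + 4λ + 4 = 0.
Single eigenvalue λ = -2 with algebraic multiplicity 2.
Eigenvector v = (2,1); generalized eigenvector w with (A-λI)w=v is (3,2).
General solution: e^(-2t)[K_1·v + K_2·(t·v + w)].

x(t) = 2K_1e^(-2t) + 2K_2te^(-2t) + 3K_2e^(-2t), y(t) = K_1e^(-2t) + K_2te^(-2t) + 2K_2e^(-2t)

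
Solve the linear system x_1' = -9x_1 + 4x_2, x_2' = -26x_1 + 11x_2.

Coefficient matrix A = [[-9, 4], [-26, 11]].
Characteristic polynomial det(A - λI) = λ^2 - 2λ + 5 = 0.
Eigenvalues λ = 1 ± 2i (complex conjugate pair).
For λ=1+2i: an eigenvector is (1,2) - i(-1,-3) = (1 + i, 2 + 3i).
A real fundamental pair from Re and Im of e^((1+2i)t)v: X_1 = e^(t)(cos(2t)·(1,2) + sin(2t)·(-1,-3)), X_2 = e^(t)(sin(2t)·(1,2) - cos(2t)·(-1,-3)).
General solution: C_1X_1 + C_2X_2.

x_1(t) = -C_1e^(t)sin(2t) + C_1e^(t)cos(2t) + C_2e^(t)sin(2t) + C_2e^(t)cos(2t), x_2(t) = -3C_1e^(t)sin(2t) + 2C_1e^(t)cos(2t) + 2C_2e^(t)sin(2t) + 3C_2e^(t)cos(2t)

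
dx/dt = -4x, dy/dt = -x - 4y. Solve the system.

x(t) = c_2e^(-4t), y(t) = -c_1e^(-4t) - c_2te^(-4t) + 3c_2e^(-4t)

Coefficient matrix A = [[-4, 0], [-1, -4]].
Characteristic polynomial det(A - λI) = λ^2 + 8λ + 16 = 0.
Single eigenvalue λ = -4 with algebraic multiplicity 2.
Eigenvector v = (0,-1); generalized eigenvector w with (A-λI)w=v is (1,3).
General solution: e^(-4t)[c_1·v + c_2·(t·v + w)].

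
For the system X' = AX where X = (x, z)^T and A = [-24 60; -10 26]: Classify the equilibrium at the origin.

A = [[-24,60],[-10,26]]; det(A-λI) = λ^2 - 2λ - 24.
λ = -4, 6: opposite signs.

saddle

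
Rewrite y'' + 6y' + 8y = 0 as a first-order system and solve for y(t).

Let x_1 = y, x_2 = y'. Then x_1' = x_2 and x_2' = -8x_1 - 6x_2.
A = [[0,1],[-8,-6]]; det(A-λI) = λ^2 + 6λ + 8.
Eigenvalues λ = -2, -4 with eigenvectors (1,-2), (1,-4).

y(t) = K_1e^(-2t) + K_2e^(-4t)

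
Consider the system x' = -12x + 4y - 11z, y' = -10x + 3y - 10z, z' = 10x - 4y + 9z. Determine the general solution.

Coefficient matrix A = [[-12, 4, -11], [-10, 3, -10], [10, -4, 9]].
det(A - λI) = 0 gives eigenvalues λ = -2, -1, 3.
For λ=-2: eigenvector (3,2,-2).
For λ=-1: eigenvector (-1,0,1).
For λ=3: eigenvector (-1,-1,1).
General solution: C_1e^(-2t)(3,2,-2) + C_2e^(-t)(-1,0,1) + C_3e^(3t)(-1,-1,1).

x(t) = 3C_1e^(-2t) - C_2e^(-t) - C_3e^(3t), y(t) = 2C_1e^(-2t) - C_3e^(3t), z(t) = -2C_1e^(-2t) + C_2e^(-t) + C_3e^(3t)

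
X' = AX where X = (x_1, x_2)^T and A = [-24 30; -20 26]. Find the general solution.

Coefficient matrix A = [[-24, 30], [-20, 26]].
Characteristic polynomial det(A - λI) = λ^2 - 2λ - 24 = 0.
Eigenvalues λ = 6, -4.
For λ=6: (A-λI) row 1 is [-30, 30], so an eigenvector is (1, 1).
For λ=-4: (A-λI) row 1 is [-20, 30], so an eigenvector is (3, 2).
General solution: C_1e^(6t)(1,1) + C_2e^(-4t)(3,2).

x_1(t) = C_1e^(6t) + 3C_2e^(-4t), x_2(t) = C_1e^(6t) + 2C_2e^(-4t)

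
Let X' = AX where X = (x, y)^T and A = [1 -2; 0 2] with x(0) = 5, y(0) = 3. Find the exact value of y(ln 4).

48

A = [[1,-2],[0,2]]; eigenvalues λ = 1, 2.
Eigenvectors: (1,0) for λ=1, (2,-1) for λ=2.
From the initial condition, c_1 = 11, c_2 = -3.
y(ln 4) = (11)(4^1)(0) + (-3)(4^2)(-1) = 48.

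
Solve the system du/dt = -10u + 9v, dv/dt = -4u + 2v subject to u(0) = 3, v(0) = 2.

Coefficient matrix A = [[-10, 9], [-4, 2]].
Characteristic polynomial det(A - λI) = λ^2 + 8λ + 16 = 0.
Single eigenvalue λ = -4 with algebraic multiplicity 2.
Eigenvector v = (-3,-2); generalized eigenvector w with (A-λI)w=v is (-1,-1).
General solution: e^(-4t)[C_1·v + C_2·(t·v + w)].
Applying u(0)=3, v(0)=2 gives C_1=-1, C_2=0.

u(t) = 3e^(-4t), v(t) = 2e^(-4t)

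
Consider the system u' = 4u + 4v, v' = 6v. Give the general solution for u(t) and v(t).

Coefficient matrix A = [[4, 4], [0, 6]].
Characteristic polynomial det(A - λI) = λ^2 - 10λ + 24 = 0.
Eigenvalues λ = 6, 4.
For λ=6: (A-λI) row 1 is [-2, 4], so an eigenvector is (2, 1).
For λ=4: (A-λI) row 1 is [0, 4], so an eigenvector is (-1, 0).
General solution: c_1e^(6t)(2,1) + c_2e^(4t)(-1,0).

u(t) = 2c_1e^(6t) - c_2e^(4t), v(t) = c_1e^(6t)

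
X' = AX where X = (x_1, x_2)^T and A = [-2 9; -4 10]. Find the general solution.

Coefficient matrix A = [[-2, 9], [-4, 10]].
Characteristic polynomial det(A - λI) = λ^2 - 8λ + 16 = 0.
Single eigenvalue λ = 4 with algebraic multiplicity 2.
Eigenvector v = (-3,-2); generalized eigenvector w with (A-λI)w=v is (2,1).
General solution: e^(4t)[C_1·v + C_2·(t·v + w)].

x_1(t) = -3C_1e^(4t) - 3C_2te^(4t) + 2C_2e^(4t), x_2(t) = -2C_1e^(4t) - 2C_2te^(4t) + C_2e^(4t)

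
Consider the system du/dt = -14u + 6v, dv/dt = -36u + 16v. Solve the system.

u(t) = -K_1e^(-2t) - K_2e^(4t), v(t) = -2K_1e^(-2t) - 3K_2e^(4t)

Coefficient matrix A = [[-14, 6], [-36, 16]].
Characteristic polynomial det(A - λI) = λ^2 - 2λ - 8 = 0.
Eigenvalues λ = -2, 4.
For λ=-2: (A-λI) row 1 is [-12, 6], so an eigenvector is (-1, -2).
For λ=4: (A-λI) row 1 is [-18, 6], so an eigenvector is (-1, -3).
General solution: K_1e^(-2t)(-1,-2) + K_2e^(4t)(-1,-3).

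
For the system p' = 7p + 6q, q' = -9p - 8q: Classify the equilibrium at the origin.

A = [[7,6],[-9,-8]]; det(A-λI) = λ^2 + λ - 2.
λ = 1, -2: opposite signs.

saddle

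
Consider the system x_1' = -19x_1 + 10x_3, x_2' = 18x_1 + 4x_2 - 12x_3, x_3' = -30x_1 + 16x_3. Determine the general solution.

Coefficient matrix A = [[-19, 0, 10], [18, 4, -12], [-30, 0, 16]].
det(A - λI) = 0 gives eigenvalues λ = 1, -4, 4.
For λ=1: eigenvector (1,2,2).
For λ=-4: eigenvector (-2,0,-3).
For λ=4: eigenvector (0,1,0).
General solution: c_1e^(t)(1,2,2) + c_2e^(-4t)(-2,0,-3) + c_3e^(4t)(0,1,0).

x_1(t) = c_1e^(t) - 2c_2e^(-4t), x_2(t) = 2c_1e^(t) + c_3e^(4t), x_3(t) = 2c_1e^(t) - 3c_2e^(-4t)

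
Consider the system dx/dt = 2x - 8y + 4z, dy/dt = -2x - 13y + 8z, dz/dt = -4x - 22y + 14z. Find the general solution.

x(t) = c_2e^(2t) - c_3e^(-2t), y(t) = c_1e^(3t) + 2c_2e^(2t) - 2c_3e^(-2t), z(t) = 2c_1e^(3t) + 4c_2e^(2t) - 3c_3e^(-2t)

Coefficient matrix A = [[2, -8, 4], [-2, -13, 8], [-4, -22, 14]].
det(A - λI) = 0 gives eigenvalues λ = 3, 2, -2.
For λ=3: eigenvector (0,1,2).
For λ=2: eigenvector (1,2,4).
For λ=-2: eigenvector (-1,-2,-3).
General solution: c_1e^(3t)(0,1,2) + c_2e^(2t)(1,2,4) + c_3e^(-2t)(-1,-2,-3).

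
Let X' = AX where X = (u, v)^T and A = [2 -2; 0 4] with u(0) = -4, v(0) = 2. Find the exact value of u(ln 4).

A = [[2,-2],[0,4]]; eigenvalues λ = 4, 2.
Eigenvectors: (1,-1) for λ=4, (1,0) for λ=2.
From the initial condition, c_1 = -2, c_2 = -2.
u(ln 4) = (-2)(4^4)(1) + (-2)(4^2)(1) = -544.

-544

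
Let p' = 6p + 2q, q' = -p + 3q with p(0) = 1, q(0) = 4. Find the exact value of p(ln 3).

A = [[6,2],[-1,3]]; eigenvalues λ = 5, 4.
Eigenvectors: (2,-1) for λ=5, (-1,1) for λ=4.
From the initial condition, c_1 = 5, c_2 = 9.
p(ln 3) = (5)(3^5)(2) + (9)(3^4)(-1) = 1701.

1701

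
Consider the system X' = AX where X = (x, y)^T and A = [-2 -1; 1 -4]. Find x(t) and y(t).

Coefficient matrix A = [[-2, -1], [1, -4]].
Characteristic polynomial det(A - λI) = λ^2 + 6λ + 9 = 0.
Single eigenvalue λ = -3 with algebraic multiplicity 2.
Eigenvector v = (-1,-1); generalized eigenvector w with (A-λI)w=v is (0,1).
General solution: e^(-3t)[C_1·v + C_2·(t·v + w)].

x(t) = -C_1e^(-3t) - C_2te^(-3t), y(t) = -C_1e^(-3t) - C_2te^(-3t) + C_2e^(-3t)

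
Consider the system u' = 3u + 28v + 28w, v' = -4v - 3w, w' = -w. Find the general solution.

u(t) = -4K_2e^(-4t) + K_3e^(3t), v(t) = -K_1e^(-t) + K_2e^(-4t), w(t) = K_1e^(-t)

Coefficient matrix A = [[3, 28, 28], [0, -4, -3], [0, 0, -1]].
det(A - λI) = 0 gives eigenvalues λ = -1, -4, 3.
For λ=-1: eigenvector (0,-1,1).
For λ=-4: eigenvector (-4,1,0).
For λ=3: eigenvector (1,0,0).
General solution: K_1e^(-t)(0,-1,1) + K_2e^(-4t)(-4,1,0) + K_3e^(3t)(1,0,0).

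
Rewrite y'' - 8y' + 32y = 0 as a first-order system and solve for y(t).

Let x_1 = y, x_2 = y'. Then x_1' = x_2 and x_2' = -32x_1 + 8x_2.
A = [[0,1],[-32,8]]; det(A-λI) = λ^2 - 8λ + 32.
Eigenvalues λ = 4 ± 4i.

y(t) = K_1e^(4t)cos(4t) + K_2e^(4t)sin(4t)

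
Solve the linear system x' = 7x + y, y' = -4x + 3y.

Coefficient matrix A = [[7, 1], [-4, 3]].
Characteristic polynomial det(A - λI) = λ^2 - 10λ + 25 = 0.
Single eigenvalue λ = 5 with algebraic multiplicity 2.
Eigenvector v = (-1,2); generalized eigenvector w with (A-λI)w=v is (-1,1).
General solution: e^(5t)[C_1·v + C_2·(t·v + w)].

x(t) = -C_1e^(5t) - C_2te^(5t) - C_2e^(5t), y(t) = 2C_1e^(5t) + 2C_2te^(5t) + C_2e^(5t)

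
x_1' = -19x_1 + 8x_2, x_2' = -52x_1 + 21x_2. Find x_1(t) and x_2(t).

x_1(t) = c_1e^(t)sin(4t) - c_1e^(t)cos(4t) - c_2e^(t)sin(4t) - c_2e^(t)cos(4t), x_2(t) = 3c_1e^(t)sin(4t) - 2c_1e^(t)cos(4t) - 2c_2e^(t)sin(4t) - 3c_2e^(t)cos(4t)

Coefficient matrix A = [[-19, 8], [-52, 21]].
Characteristic polynomial det(A - λI) = λ^2 - 2λ + 17 = 0.
Eigenvalues λ = 1 ± 4i (complex conjugate pair).
For λ=1+4i: an eigenvector is (-1,-2) - i(1,3) = (-1 - i, -2 - 3i).
A real fundamental pair from Re and Im of e^((1+4i)t)v: X_1 = e^(t)(cos(4t)·(-1,-2) + sin(4t)·(1,3)), X_2 = e^(t)(sin(4t)·(-1,-2) - cos(4t)·(1,3)).
General solution: c_1X_1 + c_2X_2.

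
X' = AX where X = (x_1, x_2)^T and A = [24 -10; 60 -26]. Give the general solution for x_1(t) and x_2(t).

x_1(t) = -K_1e^(-6t) - K_2e^(4t), x_2(t) = -3K_1e^(-6t) - 2K_2e^(4t)

Coefficient matrix A = [[24, -10], [60, -26]].
Characteristic polynomial det(A - λI) = λ^2 + 2λ - 24 = 0.
Eigenvalues λ = -6, 4.
For λ=-6: (A-λI) row 1 is [30, -10], so an eigenvector is (-1, -3).
For λ=4: (A-λI) row 1 is [20, -10], so an eigenvector is (-1, -2).
General solution: K_1e^(-6t)(-1,-3) + K_2e^(4t)(-1,-2).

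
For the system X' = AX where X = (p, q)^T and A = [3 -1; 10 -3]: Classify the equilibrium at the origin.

center

A = [[3,-1],[10,-3]]; det(A-λI) = λ^2 + 1.
λ = 0 ± i: zero real part.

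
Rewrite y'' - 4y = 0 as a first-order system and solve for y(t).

Let x_1 = y, x_2 = y'. Then x_1' = x_2 and x_2' = 4x_1.
A = [[0,1],[4,0]]; det(A-λI) = λ^2 - 4.
Eigenvalues λ = -2, 2 with eigenvectors (1,-2), (1,2).

y(t) = c_1e^(-2t) + c_2e^(2t)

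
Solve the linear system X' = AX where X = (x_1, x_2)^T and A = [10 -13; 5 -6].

x_1(t) = 3K_1e^(2t)sin(t) + 2K_1e^(2t)cos(t) + 2K_2e^(2t)sin(t) - 3K_2e^(2t)cos(t), x_2(t) = 2K_1e^(2t)sin(t) + K_1e^(2t)cos(t) + K_2e^(2t)sin(t) - 2K_2e^(2t)cos(t)

Coefficient matrix A = [[10, -13], [5, -6]].
Characteristic polynomial det(A - λI) = λ^2 - 4λ + 5 = 0.
Eigenvalues λ = 2 ± i (complex conjugate pair).
For λ=2+i: an eigenvector is (2,1) - i(3,2) = (2 - 3i, 1 - 2i).
A real fundamental pair from Re and Im of e^((2+i)t)v: X_1 = e^(2t)(cos(t)·(2,1) + sin(t)·(3,2)), X_2 = e^(2t)(sin(t)·(2,1) - cos(t)·(3,2)).
General solution: K_1X_1 + K_2X_2.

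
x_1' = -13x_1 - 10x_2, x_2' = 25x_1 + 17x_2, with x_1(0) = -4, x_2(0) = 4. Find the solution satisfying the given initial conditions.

x_1(t) = 4e^(2t)sin(5t) - 4e^(2t)cos(5t), x_2(t) = -8e^(2t)sin(5t) + 4e^(2t)cos(5t)

Coefficient matrix A = [[-13, -10], [25, 17]].
Characteristic polynomial det(A - λI) = λ^2 - 4λ + 29 = 0.
Eigenvalues λ = 2 ± 5i (complex conjugate pair).
For λ=2+5i: an eigenvector is (-1,2) - i(-1,1) = (-1 + i, 2 - i).
A real fundamental pair from Re and Im of e^((2+5i)t)v: X_1 = e^(2t)(cos(5t)·(-1,2) + sin(5t)·(-1,1)), X_2 = e^(2t)(sin(5t)·(-1,2) - cos(5t)·(-1,1)).
General solution: C_1X_1 + C_2X_2.
Applying x_1(0)=-4, x_2(0)=4 gives C_1=0, C_2=-4.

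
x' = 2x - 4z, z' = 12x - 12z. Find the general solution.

Coefficient matrix A = [[2, -4], [12, -12]].
Characteristic polynomial det(A - λI) = λ^2 + 10λ + 24 = 0.
Eigenvalues λ = -4, -6.
For λ=-4: (A-λI) row 1 is [6, -4], so an eigenvector is (2, 3).
For λ=-6: (A-λI) row 1 is [8, -4], so an eigenvector is (1, 2).
General solution: c_1e^(-4t)(2,3) + c_2e^(-6t)(1,2).

x(t) = 2c_1e^(-4t) + c_2e^(-6t), z(t) = 3c_1e^(-4t) + 2c_2e^(-6t)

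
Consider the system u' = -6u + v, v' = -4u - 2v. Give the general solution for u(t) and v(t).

Coefficient matrix A = [[-6, 1], [-4, -2]].
Characteristic polynomial det(A - λI) = λ^2 + 8λ + 16 = 0.
Single eigenvalue λ = -4 with algebraic multiplicity 2.
Eigenvector v = (-1,-2); generalized eigenvector w with (A-λI)w=v is (-1,-3).
General solution: e^(-4t)[K_1·v + K_2·(t·v + w)].

u(t) = -K_1e^(-4t) - K_2te^(-4t) - K_2e^(-4t), v(t) = -2K_1e^(-4t) - 2K_2te^(-4t) - 3K_2e^(-4t)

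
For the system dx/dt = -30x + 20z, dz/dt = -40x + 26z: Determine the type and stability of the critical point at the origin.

stable spiral

A = [[-30,20],[-40,26]]; det(A-λI) = λ^2 + 4λ + 20.
λ = -2 ± 4i: negative real part.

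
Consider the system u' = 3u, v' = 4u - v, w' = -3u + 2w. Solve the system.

Coefficient matrix A = [[3, 0, 0], [4, -1, 0], [-3, 0, 2]].
det(A - λI) = 0 gives eigenvalues λ = -1, 3, 2.
For λ=-1: eigenvector (0,1,0).
For λ=3: eigenvector (1,1,-3).
For λ=2: eigenvector (0,0,1).
General solution: c_1e^(-t)(0,1,0) + c_2e^(3t)(1,1,-3) + c_3e^(2t)(0,0,1).

u(t) = c_2e^(3t), v(t) = c_1e^(-t) + c_2e^(3t), w(t) = -3c_2e^(3t) + c_3e^(2t)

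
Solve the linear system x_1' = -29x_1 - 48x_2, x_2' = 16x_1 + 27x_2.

x_1(t) = -3c_1e^(3t) + 2c_2e^(-5t), x_2(t) = 2c_1e^(3t) - c_2e^(-5t)

Coefficient matrix A = [[-29, -48], [16, 27]].
Characteristic polynomial det(A - λI) = λ^2 + 2λ - 15 = 0.
Eigenvalues λ = 3, -5.
For λ=3: (A-λI) row 1 is [-32, -48], so an eigenvector is (-3, 2).
For λ=-5: (A-λI) row 1 is [-24, -48], so an eigenvector is (2, -1).
General solution: c_1e^(3t)(-3,2) + c_2e^(-5t)(2,-1).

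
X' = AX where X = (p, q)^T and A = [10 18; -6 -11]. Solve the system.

Coefficient matrix A = [[10, 18], [-6, -11]].
Characteristic polynomial det(A - λI) = λ^2 + λ - 2 = 0.
Eigenvalues λ = 1, -2.
For λ=1: (A-λI) row 1 is [9, 18], so an eigenvector is (2, -1).
For λ=-2: (A-λI) row 1 is [12, 18], so an eigenvector is (-3, 2).
General solution: K_1e^(t)(2,-1) + K_2e^(-2t)(-3,2).

p(t) = 2K_1e^(t) - 3K_2e^(-2t), q(t) = -K_1e^(t) + 2K_2e^(-2t)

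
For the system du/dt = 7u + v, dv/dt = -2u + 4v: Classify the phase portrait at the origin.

unstable node

A = [[7,1],[-2,4]]; det(A-λI) = λ^2 - 11λ + 30.
λ = 5, 6: both positive.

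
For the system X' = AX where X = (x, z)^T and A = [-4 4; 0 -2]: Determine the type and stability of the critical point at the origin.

stable node

A = [[-4,4],[0,-2]]; det(A-λI) = λ^2 + 6λ + 8.
λ = -4, -2: both negative.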